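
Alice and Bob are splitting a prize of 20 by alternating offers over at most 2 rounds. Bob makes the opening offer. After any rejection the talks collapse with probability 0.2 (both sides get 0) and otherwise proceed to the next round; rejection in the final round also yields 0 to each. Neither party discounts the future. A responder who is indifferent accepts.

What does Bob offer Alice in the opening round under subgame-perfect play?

16

By backward induction:
Round 2 (Alice proposes): rejection yields 0 for Bob; Alice offers 0 and keeps 20.
Round 1 (Bob proposes): rejecting gives Alice an expected 0.8 × 20 = 16, so Bob offers 16, keeping 4.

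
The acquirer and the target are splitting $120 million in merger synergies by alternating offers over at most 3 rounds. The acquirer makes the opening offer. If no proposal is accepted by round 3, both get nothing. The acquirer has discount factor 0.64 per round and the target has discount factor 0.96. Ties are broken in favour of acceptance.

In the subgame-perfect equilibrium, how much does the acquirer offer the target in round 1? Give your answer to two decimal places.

Round 3 (the acquirer proposes): rejection yields 0 for the target; the acquirer offers 0 and keeps 120.
Round 2 (the target proposes): the acquirer can get 120 next round, worth 0.64 × 120 = 76.8 now; the target offers that and keeps 43.2.
Round 1 (the acquirer proposes): the target can get 43.2 next round, worth 0.96 × 43.2 = 41.472 now. The acquirer offers 41.472 and keeps 120 − 41.472 = 78.528.

41.47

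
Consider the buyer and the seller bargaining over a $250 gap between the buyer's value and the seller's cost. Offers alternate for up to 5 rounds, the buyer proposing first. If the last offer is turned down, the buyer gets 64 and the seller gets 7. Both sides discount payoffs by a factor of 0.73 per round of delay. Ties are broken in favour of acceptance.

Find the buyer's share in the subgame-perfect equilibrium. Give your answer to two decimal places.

172.48

Solve by backward induction from round 5.
Round 5 (the buyer proposes): the seller gets 7 if talks fail, so the buyer offers 7 and keeps 243.
Round 4 (the seller proposes): the buyer can get 243 next round, worth 0.73 × 243 = 177.39 now; the seller offers that and keeps 72.61.
Round 3 (the buyer proposes): the seller can get 72.61 next round, worth 0.73 × 72.61 = 53.0053 now, so the buyer offers 53.0053, keeping 196.9947.
Round 2 (the seller proposes): the buyer can get 196.9947 next round, worth 0.73 × 196.9947 = 143.806131 now, so the seller offers 143.806131, keeping 106.193869.
Round 1 (the buyer proposes): the seller can get 106.193869 next round, worth 0.73 × 106.193869 = 77.52152437 now; the buyer offers that and keeps 172.47847563.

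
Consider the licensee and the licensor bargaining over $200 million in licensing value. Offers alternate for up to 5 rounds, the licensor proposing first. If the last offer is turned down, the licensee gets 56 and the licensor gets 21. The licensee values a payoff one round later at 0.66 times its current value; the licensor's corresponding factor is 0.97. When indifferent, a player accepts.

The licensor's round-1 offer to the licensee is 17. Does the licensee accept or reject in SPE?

Reject

Round 5 (the licensor proposes): the licensee gets 56 if talks fail, so the licensor offers 56 and keeps 144.
Round 4 (the licensee proposes): the licensor can get 144 next round, worth 0.97 × 144 = 139.68 now, so the licensee offers 139.68, keeping 60.32.
Round 3 (the licensor proposes): the licensee can get 60.32 next round, worth 0.66 × 60.32 = 39.8112 now; the licensor offers that and keeps 160.1888.
Round 2 (the licensee proposes): the licensor can get 160.1888 next round, worth 0.97 × 160.1888 = 155.383136 now; the licensee offers that and keeps 44.616864.
So by rejecting in round 1, the licensee gets 44.616864 next round, worth 0.66 × 44.616864 = 29.44713024 now.
Offer 17 < 29.44713024, so the licensee rejects.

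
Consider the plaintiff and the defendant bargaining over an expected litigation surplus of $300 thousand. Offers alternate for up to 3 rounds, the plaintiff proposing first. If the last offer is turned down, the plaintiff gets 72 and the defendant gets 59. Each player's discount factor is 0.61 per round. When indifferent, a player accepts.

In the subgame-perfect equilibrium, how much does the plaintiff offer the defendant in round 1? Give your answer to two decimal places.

93.32

Solve by backward induction from round 3.
Round 3 (the plaintiff proposes): the defendant gets 59 if talks fail, so the plaintiff offers 59 and keeps 241.
Round 2 (the defendant proposes): the plaintiff can get 241 next round, worth 0.61 × 241 = 147.01 now, so the defendant offers 147.01, keeping 152.99.
Round 1 (the plaintiff proposes): the defendant can get 152.99 next round, worth 0.61 × 152.99 = 93.3239 now, so the plaintiff offers 93.3239, keeping 206.6761.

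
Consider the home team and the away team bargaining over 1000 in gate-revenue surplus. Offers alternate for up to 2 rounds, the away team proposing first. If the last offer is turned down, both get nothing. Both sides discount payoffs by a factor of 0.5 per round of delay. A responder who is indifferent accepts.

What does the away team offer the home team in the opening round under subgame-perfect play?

Round 2 (the home team proposes): rejection yields 0 for the away team; the home team offers 0 and keeps 1000.
Round 1 (the away team proposes): the home team can get 1000 next round, worth 0.5 × 1000 = 500 now. The away team offers 500 and keeps 1000 − 500 = 500.

500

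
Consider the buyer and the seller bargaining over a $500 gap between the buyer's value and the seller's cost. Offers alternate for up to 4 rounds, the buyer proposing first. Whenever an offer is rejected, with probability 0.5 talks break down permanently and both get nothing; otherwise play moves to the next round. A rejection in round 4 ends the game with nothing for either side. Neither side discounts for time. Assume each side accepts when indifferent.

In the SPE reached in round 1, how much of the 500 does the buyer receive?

By backward induction:
Round 4 (the seller proposes): the buyer will accept anything ≥ 0, so the seller offers 0 and keeps 500.
Round 3 (the buyer proposes): rejecting gives the seller an expected 0.5 × 500 = 250, so the buyer offers 250, keeping 250.
Round 2 (the seller proposes): rejecting gives the buyer an expected 0.5 × 250 = 125; the seller offers that and keeps 375.
Round 1 (the buyer proposes): rejecting gives the seller an expected 0.5 × 375 = 187.5, so the buyer offers 187.5, keeping 312.5.

312.5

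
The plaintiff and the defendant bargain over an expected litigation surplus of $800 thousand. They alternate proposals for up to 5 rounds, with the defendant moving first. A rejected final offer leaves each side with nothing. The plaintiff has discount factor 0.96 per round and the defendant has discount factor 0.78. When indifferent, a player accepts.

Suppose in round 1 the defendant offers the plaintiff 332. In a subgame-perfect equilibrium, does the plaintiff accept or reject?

Round 5 (the defendant proposes): rejection yields 0 for the plaintiff; the defendant offers 0 and keeps 800.
Round 4 (the plaintiff proposes): the defendant can get 800 next round, worth 0.78 × 800 = 624 now. The plaintiff offers 624 and keeps 800 − 624 = 176.
Round 3 (the defendant proposes): the plaintiff can get 176 next round, worth 0.96 × 176 = 168.96 now, so the defendant offers 168.96, keeping 631.04.
Round 2 (the plaintiff proposes): the defendant can get 631.04 next round, worth 0.78 × 631.04 = 492.2112 now; the plaintiff offers that and keeps 307.7888.
So by rejecting in round 1, the plaintiff gets 307.7888 next round, worth 0.96 × 307.7888 = 295.477248 now.
Offer 332 ≥ 295.477248, so the plaintiff accepts.

Accept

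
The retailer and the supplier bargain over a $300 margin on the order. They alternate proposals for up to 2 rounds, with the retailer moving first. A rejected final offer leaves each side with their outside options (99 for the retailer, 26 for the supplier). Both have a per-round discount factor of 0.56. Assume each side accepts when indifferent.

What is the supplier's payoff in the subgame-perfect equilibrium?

Round 2 (the supplier proposes): the retailer gets 99 if talks fail, so the supplier offers 99 and keeps 201.
Round 1 (the retailer proposes): the supplier can get 201 next round, worth 0.56 × 201 = 112.56 now. The retailer offers 112.56 and keeps 300 − 112.56 = 187.44.

112.56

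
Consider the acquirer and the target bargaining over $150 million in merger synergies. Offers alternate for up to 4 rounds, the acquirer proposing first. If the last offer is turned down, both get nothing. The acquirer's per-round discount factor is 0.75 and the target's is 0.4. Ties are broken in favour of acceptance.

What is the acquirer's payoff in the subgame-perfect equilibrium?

117

Round 4 (the target proposes): rejection yields 0 for the acquirer; the target offers 0 and keeps 150.
Round 3 (the acquirer proposes): the target can get 150 next round, worth 0.4 × 150 = 60 now; the acquirer offers that and keeps 90.
Round 2 (the target proposes): the acquirer can get 90 next round, worth 0.75 × 90 = 67.5 now, so the target offers 67.5, keeping 82.5.
Round 1 (the acquirer proposes): the target can get 82.5 next round, worth 0.4 × 82.5 = 33 now; the acquirer offers that and keeps 117.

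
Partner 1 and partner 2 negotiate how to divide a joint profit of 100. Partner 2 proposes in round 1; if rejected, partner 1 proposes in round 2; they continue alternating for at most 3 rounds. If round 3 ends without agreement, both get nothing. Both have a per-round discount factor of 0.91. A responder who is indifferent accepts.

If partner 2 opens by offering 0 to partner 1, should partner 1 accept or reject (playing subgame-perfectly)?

Reject

Round 3 (partner 2 proposes): rejection yields 0 for partner 1; partner 2 offers 0 and keeps 100.
Round 2 (partner 1 proposes): partner 2 can get 100 next round, worth 0.91 × 100 = 91 now; partner 1 offers that and keeps 9.
So by rejecting in round 1, partner 1 gets 9 next round, worth 0.91 × 9 = 8.19 now.
Offer 0 < 8.19, so partner 1 rejects.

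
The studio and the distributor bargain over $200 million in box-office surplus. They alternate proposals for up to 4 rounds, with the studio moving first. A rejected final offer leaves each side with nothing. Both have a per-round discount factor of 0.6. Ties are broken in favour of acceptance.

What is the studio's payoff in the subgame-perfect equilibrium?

Round 4 (the distributor proposes): the studio will accept anything ≥ 0, so the distributor offers 0 and keeps 200.
Round 3 (the studio proposes): the distributor can get 200 next round, worth 0.6 × 200 = 120 now. The studio offers 120 and keeps 200 − 120 = 80.
Round 2 (the distributor proposes): the studio can get 80 next round, worth 0.6 × 80 = 48 now, so the distributor offers 48, keeping 152.
Round 1 (the studio proposes): the distributor can get 152 next round, worth 0.6 × 152 = 91.2 now. The studio offers 91.2 and keeps 200 − 91.2 = 108.8.

108.8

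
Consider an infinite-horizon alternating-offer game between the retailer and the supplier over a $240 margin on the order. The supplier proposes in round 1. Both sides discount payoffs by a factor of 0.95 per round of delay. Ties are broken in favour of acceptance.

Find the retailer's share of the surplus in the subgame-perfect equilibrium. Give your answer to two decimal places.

Let x be the supplier's share when the supplier proposes and y be the retailer's share when the retailer proposes.
The retailer accepts iff offered ≥ 0.95·y, so x = 240 − 0.95y. Symmetrically y = 240 − 0.95x.
Substituting: x = 240 − 0.95(240 − 0.95x), giving x(1 − 0.95·0.95) = 240(1 − 0.95).
So x = 240 × 0.05 / 0.0975 ≈ 123.0769, and the retailer receives 240 − x ≈ 116.9231.

116.92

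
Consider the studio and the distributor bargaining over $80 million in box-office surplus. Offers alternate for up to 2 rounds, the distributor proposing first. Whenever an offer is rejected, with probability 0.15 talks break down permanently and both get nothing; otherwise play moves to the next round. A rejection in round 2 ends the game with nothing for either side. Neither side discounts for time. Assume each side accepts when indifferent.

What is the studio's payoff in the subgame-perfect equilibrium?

By backward induction:
Round 2 (the studio proposes): the distributor will accept anything ≥ 0, so the studio offers 0 and keeps 80.
Round 1 (the distributor proposes): rejecting gives the studio an expected 0.85 × 80 = 68, so the distributor offers 68, keeping 12.

68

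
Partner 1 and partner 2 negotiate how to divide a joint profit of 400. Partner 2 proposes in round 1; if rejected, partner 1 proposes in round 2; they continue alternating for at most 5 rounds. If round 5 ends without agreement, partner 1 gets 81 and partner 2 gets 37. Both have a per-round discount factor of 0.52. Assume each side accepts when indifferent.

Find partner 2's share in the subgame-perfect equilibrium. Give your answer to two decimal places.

267.24

Round 5 (partner 2 proposes): partner 1 gets 81 if talks fail, so partner 2 offers 81 and keeps 319.
Round 4 (partner 1 proposes): partner 2 can get 319 next round, worth 0.52 × 319 = 165.88 now; partner 1 offers that and keeps 234.12.
Round 3 (partner 2 proposes): partner 1 can get 234.12 next round, worth 0.52 × 234.12 = 121.7424 now. Partner 2 offers 121.7424 and keeps 400 − 121.7424 = 278.2576.
Round 2 (partner 1 proposes): partner 2 can get 278.2576 next round, worth 0.52 × 278.2576 = 144.693952 now. Partner 1 offers 144.693952 and keeps 400 − 144.693952 = 255.306048.
Round 1 (partner 2 proposes): partner 1 can get 255.306048 next round, worth 0.52 × 255.306048 = 132.75914496 now; partner 2 offers that and keeps 267.24085504.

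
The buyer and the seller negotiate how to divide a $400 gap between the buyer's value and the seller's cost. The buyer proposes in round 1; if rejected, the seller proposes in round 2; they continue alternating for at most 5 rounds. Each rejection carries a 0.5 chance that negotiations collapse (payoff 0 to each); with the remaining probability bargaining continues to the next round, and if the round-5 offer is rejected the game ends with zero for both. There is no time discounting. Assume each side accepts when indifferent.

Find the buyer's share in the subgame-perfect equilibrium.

Round 5 (the buyer proposes): rejection yields 0 for the seller; the buyer offers 0 and keeps 400.
Round 4 (the seller proposes): rejecting gives the buyer an expected 0.5 × 400 = 200. The seller offers 200 and keeps 400 − 200 = 200.
Round 3 (the buyer proposes): rejecting gives the seller an expected 0.5 × 200 = 100, so the buyer offers 100, keeping 300.
Round 2 (the seller proposes): rejecting gives the buyer an expected 0.5 × 300 = 150; the seller offers that and keeps 250.
Round 1 (the buyer proposes): rejecting gives the seller an expected 0.5 × 250 = 125; the buyer offers that and keeps 275.

275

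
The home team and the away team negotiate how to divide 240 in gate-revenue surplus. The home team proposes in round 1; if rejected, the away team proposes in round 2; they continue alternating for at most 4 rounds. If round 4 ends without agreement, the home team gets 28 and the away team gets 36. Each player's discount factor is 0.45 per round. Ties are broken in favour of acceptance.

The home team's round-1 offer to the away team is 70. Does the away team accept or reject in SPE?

Reject

Work out the away team's continuation value if the offer is rejected.
Round 4 (the away team proposes): the home team gets 28 if talks fail, so the away team offers 28 and keeps 212.
Round 3 (the home team proposes): the away team can get 212 next round, worth 0.45 × 212 = 95.4 now, so the home team offers 95.4, keeping 144.6.
Round 2 (the away team proposes): the home team can get 144.6 next round, worth 0.45 × 144.6 = 65.07 now; the away team offers that and keeps 174.93.
So by rejecting in round 1, the away team gets 174.93 next round, worth 0.45 × 174.93 = 78.7185 now.
Offer 70 < 78.7185, so the away team rejects.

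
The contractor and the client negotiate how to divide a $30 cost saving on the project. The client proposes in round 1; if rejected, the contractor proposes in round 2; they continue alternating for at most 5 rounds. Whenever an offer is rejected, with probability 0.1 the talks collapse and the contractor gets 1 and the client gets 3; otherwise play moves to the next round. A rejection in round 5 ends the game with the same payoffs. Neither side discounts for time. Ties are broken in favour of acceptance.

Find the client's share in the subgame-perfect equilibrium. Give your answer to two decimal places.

Round 5 (the client proposes): the contractor gets 1 if talks fail, so the client offers 1 and keeps 29.
Round 4 (the contractor proposes): rejecting gives the client an expected 0.9 × 29 + 0.1 × 3 = 26.4. The contractor offers 26.4 and keeps 30 − 26.4 = 3.6.
Round 3 (the client proposes): rejecting gives the contractor an expected 0.9 × 3.6 + 0.1 × 1 = 3.34; the client offers that and keeps 26.66.
Round 2 (the contractor proposes): rejecting gives the client an expected 0.9 × 26.66 + 0.1 × 3 = 24.294, so the contractor offers 24.294, keeping 5.706.
Round 1 (the client proposes): rejecting gives the contractor an expected 0.9 × 5.706 + 0.1 × 1 = 5.2354; the client offers that and keeps 24.7646.

24.76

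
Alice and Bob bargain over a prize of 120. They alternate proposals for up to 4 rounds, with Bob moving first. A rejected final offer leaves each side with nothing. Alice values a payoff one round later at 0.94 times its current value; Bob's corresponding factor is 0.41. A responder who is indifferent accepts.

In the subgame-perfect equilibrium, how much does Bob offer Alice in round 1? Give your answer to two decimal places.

110.03

Round 4 (Alice proposes): rejection yields 0 for Bob; Alice offers 0 and keeps 120.
Round 3 (Bob proposes): Alice can get 120 next round, worth 0.94 × 120 = 112.8 now; Bob offers that and keeps 7.2.
Round 2 (Alice proposes): Bob can get 7.2 next round, worth 0.41 × 7.2 = 2.952 now, so Alice offers 2.952, keeping 117.048.
Round 1 (Bob proposes): Alice can get 117.048 next round, worth 0.94 × 117.048 = 110.02512 now. Bob offers 110.02512 and keeps 120 − 110.02512 = 9.97488.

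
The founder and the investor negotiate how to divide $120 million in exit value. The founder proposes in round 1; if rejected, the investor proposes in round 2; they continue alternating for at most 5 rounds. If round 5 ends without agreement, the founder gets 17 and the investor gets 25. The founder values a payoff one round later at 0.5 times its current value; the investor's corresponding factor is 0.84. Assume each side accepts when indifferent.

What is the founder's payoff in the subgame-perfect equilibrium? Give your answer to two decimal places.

44.02

Round 5 (the founder proposes): the investor gets 25 if talks fail, so the founder offers 25 and keeps 95.
Round 4 (the investor proposes): the founder can get 95 next round, worth 0.5 × 95 = 47.5 now. The investor offers 47.5 and keeps 120 − 47.5 = 72.5.
Round 3 (the founder proposes): the investor can get 72.5 next round, worth 0.84 × 72.5 = 60.9 now, so the founder offers 60.9, keeping 59.1.
Round 2 (the investor proposes): the founder can get 59.1 next round, worth 0.5 × 59.1 = 29.55 now. The investor offers 29.55 and keeps 120 − 29.55 = 90.45.
Round 1 (the founder proposes): the investor can get 90.45 next round, worth 0.84 × 90.45 = 75.978 now. The founder offers 75.978 and keeps 120 − 75.978 = 44.022.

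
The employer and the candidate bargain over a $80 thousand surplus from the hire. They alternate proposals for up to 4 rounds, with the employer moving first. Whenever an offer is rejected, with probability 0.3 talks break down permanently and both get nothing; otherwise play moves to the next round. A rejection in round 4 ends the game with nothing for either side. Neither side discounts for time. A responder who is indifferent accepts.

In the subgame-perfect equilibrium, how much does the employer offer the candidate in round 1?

44.24

Round 4 (the candidate proposes): rejection yields 0 for the employer; the candidate offers 0 and keeps 80.
Round 3 (the employer proposes): rejecting gives the candidate an expected 0.7 × 80 = 56. The employer offers 56 and keeps 80 − 56 = 24.
Round 2 (the candidate proposes): rejecting gives the employer an expected 0.7 × 24 = 16.8; the candidate offers that and keeps 63.2.
Round 1 (the employer proposes): rejecting gives the candidate an expected 0.7 × 63.2 = 44.24. The employer offers 44.24 and keeps 80 − 44.24 = 35.76.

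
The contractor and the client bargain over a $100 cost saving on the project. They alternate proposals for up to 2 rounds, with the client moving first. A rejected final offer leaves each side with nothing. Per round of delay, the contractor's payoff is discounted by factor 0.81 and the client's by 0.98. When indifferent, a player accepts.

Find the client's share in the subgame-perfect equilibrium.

19

Round 2 (the contractor proposes): rejection yields 0 for the client; the contractor offers 0 and keeps 100.
Round 1 (the client proposes): the contractor can get 100 next round, worth 0.81 × 100 = 81 now; the client offers that and keeps 19.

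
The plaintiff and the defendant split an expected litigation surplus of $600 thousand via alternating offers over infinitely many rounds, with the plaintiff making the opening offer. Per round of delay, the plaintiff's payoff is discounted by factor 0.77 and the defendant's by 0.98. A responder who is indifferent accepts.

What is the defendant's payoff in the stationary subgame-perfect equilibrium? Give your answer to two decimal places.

551.10

When the plaintiff proposes, the defendant accepts any offer worth at least 0.98 times what the defendant would get by proposing next round; and vice versa.
This gives x = 600 − 0.98y and y = 600 − 0.77x, where x and y are each side's share when it proposes.
Hence (1 − 0.98·0.77)x = 600(1 − 0.98), i.e. 0.2454·x = 12.
x ≈ 48.8998; the defendant's share is 600 − x ≈ 551.1002.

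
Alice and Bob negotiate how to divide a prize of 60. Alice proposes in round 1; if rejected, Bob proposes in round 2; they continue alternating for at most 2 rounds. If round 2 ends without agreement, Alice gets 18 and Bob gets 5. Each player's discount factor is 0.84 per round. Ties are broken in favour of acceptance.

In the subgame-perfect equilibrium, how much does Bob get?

35.28

Round 2 (Bob proposes): Alice gets 18 if talks fail, so Bob offers 18 and keeps 42.
Round 1 (Alice proposes): Bob can get 42 next round, worth 0.84 × 42 = 35.28 now; Alice offers that and keeps 24.72.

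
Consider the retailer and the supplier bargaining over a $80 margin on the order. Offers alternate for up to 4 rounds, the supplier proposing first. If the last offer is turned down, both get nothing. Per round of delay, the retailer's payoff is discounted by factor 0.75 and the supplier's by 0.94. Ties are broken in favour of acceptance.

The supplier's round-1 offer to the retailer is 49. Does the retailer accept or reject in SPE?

Accept

Round 4 (the retailer proposes): the supplier will accept anything ≥ 0, so the retailer offers 0 and keeps 80.
Round 3 (the supplier proposes): the retailer can get 80 next round, worth 0.75 × 80 = 60 now; the supplier offers that and keeps 20.
Round 2 (the retailer proposes): the supplier can get 20 next round, worth 0.94 × 20 = 18.8 now, so the retailer offers 18.8, keeping 61.2.
So by rejecting in round 1, the retailer gets 61.2 next round, worth 0.75 × 61.2 = 45.9 now.
Offer 49 ≥ 45.9, so the retailer accepts.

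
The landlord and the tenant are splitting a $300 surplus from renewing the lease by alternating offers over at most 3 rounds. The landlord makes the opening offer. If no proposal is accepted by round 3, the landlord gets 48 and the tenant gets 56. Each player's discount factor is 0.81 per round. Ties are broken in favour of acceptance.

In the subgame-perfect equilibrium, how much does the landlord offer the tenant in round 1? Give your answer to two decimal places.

Round 3 (the landlord proposes): the tenant gets 56 if talks fail, so the landlord offers 56 and keeps 244.
Round 2 (the tenant proposes): the landlord can get 244 next round, worth 0.81 × 244 = 197.64 now; the tenant offers that and keeps 102.36.
Round 1 (the landlord proposes): the tenant can get 102.36 next round, worth 0.81 × 102.36 = 82.9116 now. The landlord offers 82.9116 and keeps 300 − 82.9116 = 217.0884.

82.91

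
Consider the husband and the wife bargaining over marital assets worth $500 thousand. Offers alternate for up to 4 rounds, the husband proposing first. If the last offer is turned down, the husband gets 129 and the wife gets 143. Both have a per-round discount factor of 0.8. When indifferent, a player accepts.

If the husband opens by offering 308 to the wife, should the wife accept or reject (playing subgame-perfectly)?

Work out the wife's continuation value if the offer is rejected.
Round 4 (the wife proposes): the husband gets 129 if talks fail, so the wife offers 129 and keeps 371.
Round 3 (the husband proposes): the wife can get 371 next round, worth 0.8 × 371 = 296.8 now. The husband offers 296.8 and keeps 500 − 296.8 = 203.2.
Round 2 (the wife proposes): the husband can get 203.2 next round, worth 0.8 × 203.2 = 162.56 now, so the wife offers 162.56, keeping 337.44.
So by rejecting in round 1, the wife gets 337.44 next round, worth 0.8 × 337.44 = 269.952 now.
Offer 308 ≥ 269.952, so the wife accepts.

Accept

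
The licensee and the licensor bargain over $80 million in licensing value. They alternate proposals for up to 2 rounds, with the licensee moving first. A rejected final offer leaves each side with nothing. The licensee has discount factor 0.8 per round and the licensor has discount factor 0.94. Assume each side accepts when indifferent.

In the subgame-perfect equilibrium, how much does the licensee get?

4.8

Round 2 (the licensor proposes): rejection yields 0 for the licensee; the licensor offers 0 and keeps 80.
Round 1 (the licensee proposes): the licensor can get 80 next round, worth 0.94 × 80 = 75.2 now, so the licensee offers 75.2, keeping 4.8.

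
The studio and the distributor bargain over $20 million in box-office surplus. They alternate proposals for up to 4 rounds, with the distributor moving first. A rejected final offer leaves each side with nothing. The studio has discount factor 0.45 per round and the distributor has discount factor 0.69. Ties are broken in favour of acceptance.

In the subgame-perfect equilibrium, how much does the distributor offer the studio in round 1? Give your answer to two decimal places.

5.58

Round 4 (the studio proposes): rejection yields 0 for the distributor; the studio offers 0 and keeps 20.
Round 3 (the distributor proposes): the studio can get 20 next round, worth 0.45 × 20 = 9 now; the distributor offers that and keeps 11.
Round 2 (the studio proposes): the distributor can get 11 next round, worth 0.69 × 11 = 7.59 now. The studio offers 7.59 and keeps 20 − 7.59 = 12.41.
Round 1 (the distributor proposes): the studio can get 12.41 next round, worth 0.45 × 12.41 = 5.5845 now. The distributor offers 5.5845 and keeps 20 − 5.5845 = 14.4155.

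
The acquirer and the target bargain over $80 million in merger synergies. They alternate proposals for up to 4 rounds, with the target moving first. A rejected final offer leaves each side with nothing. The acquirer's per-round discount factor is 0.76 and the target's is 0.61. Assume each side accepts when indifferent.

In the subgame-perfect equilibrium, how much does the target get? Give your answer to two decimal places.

Round 4 (the acquirer proposes): rejection yields 0 for the target; the acquirer offers 0 and keeps 80.
Round 3 (the target proposes): the acquirer can get 80 next round, worth 0.76 × 80 = 60.8 now, so the target offers 60.8, keeping 19.2.
Round 2 (the acquirer proposes): the target can get 19.2 next round, worth 0.61 × 19.2 = 11.712 now; the acquirer offers that and keeps 68.288.
Round 1 (the target proposes): the acquirer can get 68.288 next round, worth 0.76 × 68.288 = 51.89888 now; the target offers that and keeps 28.10112.

28.10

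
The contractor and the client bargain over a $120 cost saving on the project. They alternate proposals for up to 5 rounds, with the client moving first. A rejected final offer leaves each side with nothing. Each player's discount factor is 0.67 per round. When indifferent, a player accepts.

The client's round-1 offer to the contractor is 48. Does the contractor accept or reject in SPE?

Work out the contractor's continuation value if the offer is rejected.
Round 5 (the client proposes): rejection yields 0 for the contractor; the client offers 0 and keeps 120.
Round 4 (the contractor proposes): the client can get 120 next round, worth 0.67 × 120 = 80.4 now; the contractor offers that and keeps 39.6.
Round 3 (the client proposes): the contractor can get 39.6 next round, worth 0.67 × 39.6 = 26.532 now; the client offers that and keeps 93.468.
Round 2 (the contractor proposes): the client can get 93.468 next round, worth 0.67 × 93.468 = 62.62356 now; the contractor offers that and keeps 57.37644.
So by rejecting in round 1, the contractor gets 57.37644 next round, worth 0.67 × 57.37644 = 38.4422148 now.
Offer 48 ≥ 38.4422148, so the contractor accepts.

Accept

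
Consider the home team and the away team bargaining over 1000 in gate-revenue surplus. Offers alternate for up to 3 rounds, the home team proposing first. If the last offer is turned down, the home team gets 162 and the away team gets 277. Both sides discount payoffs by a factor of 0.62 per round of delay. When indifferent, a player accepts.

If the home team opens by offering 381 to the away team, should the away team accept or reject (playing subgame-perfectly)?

Round 3 (the home team proposes): the away team gets 277 if talks fail, so the home team offers 277 and keeps 723.
Round 2 (the away team proposes): the home team can get 723 next round, worth 0.62 × 723 = 448.26 now, so the away team offers 448.26, keeping 551.74.
So by rejecting in round 1, the away team gets 551.74 next round, worth 0.62 × 551.74 = 342.0788 now.
Offer 381 ≥ 342.0788, so the away team accepts.

Accept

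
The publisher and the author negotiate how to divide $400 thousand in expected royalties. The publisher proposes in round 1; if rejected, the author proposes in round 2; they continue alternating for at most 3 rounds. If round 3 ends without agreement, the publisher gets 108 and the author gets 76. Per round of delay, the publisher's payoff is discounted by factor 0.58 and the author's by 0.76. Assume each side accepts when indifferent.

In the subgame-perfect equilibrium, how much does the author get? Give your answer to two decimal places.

Round 3 (the publisher proposes): the author gets 76 if talks fail, so the publisher offers 76 and keeps 324.
Round 2 (the author proposes): the publisher can get 324 next round, worth 0.58 × 324 = 187.92 now; the author offers that and keeps 212.08.
Round 1 (the publisher proposes): the author can get 212.08 next round, worth 0.76 × 212.08 = 161.1808 now, so the publisher offers 161.1808, keeping 238.8192.

161.18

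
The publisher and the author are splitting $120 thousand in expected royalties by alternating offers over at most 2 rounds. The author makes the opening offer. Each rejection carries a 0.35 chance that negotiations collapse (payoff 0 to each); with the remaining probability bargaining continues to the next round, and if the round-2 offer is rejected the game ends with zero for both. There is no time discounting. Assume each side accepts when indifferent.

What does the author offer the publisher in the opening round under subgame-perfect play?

78

Round 2 (the publisher proposes): the author will accept anything ≥ 0, so the publisher offers 0 and keeps 120.
Round 1 (the author proposes): rejecting gives the publisher an expected 0.65 × 120 = 78; the author offers that and keeps 42.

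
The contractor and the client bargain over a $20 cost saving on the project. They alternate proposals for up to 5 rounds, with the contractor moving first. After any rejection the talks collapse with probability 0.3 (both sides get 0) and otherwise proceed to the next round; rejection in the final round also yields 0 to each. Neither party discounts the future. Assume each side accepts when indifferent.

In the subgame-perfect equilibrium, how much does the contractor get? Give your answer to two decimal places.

Round 5 (the contractor proposes): rejection yields 0 for the client; the contractor offers 0 and keeps 20.
Round 4 (the client proposes): rejecting gives the contractor an expected 0.7 × 20 = 14; the client offers that and keeps 6.
Round 3 (the contractor proposes): rejecting gives the client an expected 0.7 × 6 = 4.2; the contractor offers that and keeps 15.8.
Round 2 (the client proposes): rejecting gives the contractor an expected 0.7 × 15.8 = 11.06. The client offers 11.06 and keeps 20 − 11.06 = 8.94.
Round 1 (the contractor proposes): rejecting gives the client an expected 0.7 × 8.94 = 6.258. The contractor offers 6.258 and keeps 20 − 6.258 = 13.742.

13.74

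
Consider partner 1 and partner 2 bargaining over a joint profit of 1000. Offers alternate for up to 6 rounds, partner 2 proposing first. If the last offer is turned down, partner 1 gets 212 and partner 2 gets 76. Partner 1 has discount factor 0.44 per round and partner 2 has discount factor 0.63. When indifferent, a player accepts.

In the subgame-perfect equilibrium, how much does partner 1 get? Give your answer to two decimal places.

Round 6 (partner 1 proposes): partner 2 gets 76 if talks fail, so partner 1 offers 76 and keeps 924.
Round 5 (partner 2 proposes): partner 1 can get 924 next round, worth 0.44 × 924 = 406.56 now, so partner 2 offers 406.56, keeping 593.44.
Round 4 (partner 1 proposes): partner 2 can get 593.44 next round, worth 0.63 × 593.44 = 373.8672 now; partner 1 offers that and keeps 626.1328.
Round 3 (partner 2 proposes): partner 1 can get 626.1328 next round, worth 0.44 × 626.1328 = 275.498432 now. Partner 2 offers 275.498432 and keeps 1000 − 275.498432 = 724.501568.
Round 2 (partner 1 proposes): partner 2 can get 724.501568 next round, worth 0.63 × 724.501568 = 456.43598784 now, so partner 1 offers 456.43598784, keeping 543.56401216.
Round 1 (partner 2 proposes): partner 1 can get 543.56401216 next round, worth 0.44 × 543.56401216 = 239.1681653504 now. Partner 2 offers 239.1681653504 and keeps 1000 − 239.1681653504 = 760.8318346496.

239.17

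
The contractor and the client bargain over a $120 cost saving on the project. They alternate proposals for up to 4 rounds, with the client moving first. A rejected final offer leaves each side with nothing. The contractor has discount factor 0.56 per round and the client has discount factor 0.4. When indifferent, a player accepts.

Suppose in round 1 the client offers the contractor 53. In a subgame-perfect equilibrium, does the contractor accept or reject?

Reject

Round 4 (the contractor proposes): the client will accept anything ≥ 0, so the contractor offers 0 and keeps 120.
Round 3 (the client proposes): the contractor can get 120 next round, worth 0.56 × 120 = 67.2 now. The client offers 67.2 and keeps 120 − 67.2 = 52.8.
Round 2 (the contractor proposes): the client can get 52.8 next round, worth 0.4 × 52.8 = 21.12 now; the contractor offers that and keeps 98.88.
So by rejecting in round 1, the contractor gets 98.88 next round, worth 0.56 × 98.88 = 55.3728 now.
Offer 53 < 55.3728, so the contractor rejects.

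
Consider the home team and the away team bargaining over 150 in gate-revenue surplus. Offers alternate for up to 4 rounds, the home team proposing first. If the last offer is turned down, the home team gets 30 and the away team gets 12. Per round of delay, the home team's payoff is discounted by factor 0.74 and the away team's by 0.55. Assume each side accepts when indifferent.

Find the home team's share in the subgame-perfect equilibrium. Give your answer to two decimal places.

101.69

Round 4 (the away team proposes): the home team gets 30 if talks fail, so the away team offers 30 and keeps 120.
Round 3 (the home team proposes): the away team can get 120 next round, worth 0.55 × 120 = 66 now; the home team offers that and keeps 84.
Round 2 (the away team proposes): the home team can get 84 next round, worth 0.74 × 84 = 62.16 now, so the away team offers 62.16, keeping 87.84.
Round 1 (the home team proposes): the away team can get 87.84 next round, worth 0.55 × 87.84 = 48.312 now; the home team offers that and keeps 101.688.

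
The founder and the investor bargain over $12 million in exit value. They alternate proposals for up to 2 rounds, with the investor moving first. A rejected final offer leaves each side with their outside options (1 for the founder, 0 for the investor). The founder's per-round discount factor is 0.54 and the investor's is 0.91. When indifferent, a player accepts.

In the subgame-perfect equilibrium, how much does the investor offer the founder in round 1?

By backward induction:
Round 2 (the founder proposes): the investor will accept anything ≥ 0, so the founder offers 0 and keeps 12.
Round 1 (the investor proposes): the founder can get 12 next round, worth 0.54 × 12 = 6.48 now, so the investor offers 6.48, keeping 5.52.

6.48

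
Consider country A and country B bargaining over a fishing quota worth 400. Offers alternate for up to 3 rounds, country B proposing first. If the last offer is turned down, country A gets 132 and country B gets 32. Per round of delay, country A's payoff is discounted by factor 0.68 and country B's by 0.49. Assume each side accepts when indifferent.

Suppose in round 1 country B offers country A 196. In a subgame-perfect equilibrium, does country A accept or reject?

Round 3 (country B proposes): country A gets 132 if talks fail, so country B offers 132 and keeps 268.
Round 2 (country A proposes): country B can get 268 next round, worth 0.49 × 268 = 131.32 now. Country A offers 131.32 and keeps 400 − 131.32 = 268.68.
So by rejecting in round 1, country A gets 268.68 next round, worth 0.68 × 268.68 = 182.7024 now.
Offer 196 ≥ 182.7024, so country A accepts.

Accept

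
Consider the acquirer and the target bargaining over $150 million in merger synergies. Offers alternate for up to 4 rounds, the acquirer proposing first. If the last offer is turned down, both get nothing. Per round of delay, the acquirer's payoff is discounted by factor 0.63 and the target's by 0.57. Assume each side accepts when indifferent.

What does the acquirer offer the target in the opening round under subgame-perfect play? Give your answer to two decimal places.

Work backward from the last round.
Round 4 (the target proposes): rejection yields 0 for the acquirer; the target offers 0 and keeps 150.
Round 3 (the acquirer proposes): the target can get 150 next round, worth 0.57 × 150 = 85.5 now. The acquirer offers 85.5 and keeps 150 − 85.5 = 64.5.
Round 2 (the target proposes): the acquirer can get 64.5 next round, worth 0.63 × 64.5 = 40.635 now, so the target offers 40.635, keeping 109.365.
Round 1 (the acquirer proposes): the target can get 109.365 next round, worth 0.57 × 109.365 = 62.33805 now; the acquirer offers that and keeps 87.66195.

62.34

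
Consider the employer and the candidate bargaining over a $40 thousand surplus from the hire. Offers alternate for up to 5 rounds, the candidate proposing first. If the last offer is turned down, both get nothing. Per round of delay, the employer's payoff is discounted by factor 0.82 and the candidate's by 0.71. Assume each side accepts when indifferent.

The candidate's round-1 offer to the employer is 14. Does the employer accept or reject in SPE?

Reject

Round 5 (the candidate proposes): rejection yields 0 for the employer; the candidate offers 0 and keeps 40.
Round 4 (the employer proposes): the candidate can get 40 next round, worth 0.71 × 40 = 28.4 now; the employer offers that and keeps 11.6.
Round 3 (the candidate proposes): the employer can get 11.6 next round, worth 0.82 × 11.6 = 9.512 now. The candidate offers 9.512 and keeps 40 − 9.512 = 30.488.
Round 2 (the employer proposes): the candidate can get 30.488 next round, worth 0.71 × 30.488 = 21.64648 now, so the employer offers 21.64648, keeping 18.35352.
So by rejecting in round 1, the employer gets 18.35352 next round, worth 0.82 × 18.35352 = 15.0498864 now.
Offer 14 < 15.0498864, so the employer rejects.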